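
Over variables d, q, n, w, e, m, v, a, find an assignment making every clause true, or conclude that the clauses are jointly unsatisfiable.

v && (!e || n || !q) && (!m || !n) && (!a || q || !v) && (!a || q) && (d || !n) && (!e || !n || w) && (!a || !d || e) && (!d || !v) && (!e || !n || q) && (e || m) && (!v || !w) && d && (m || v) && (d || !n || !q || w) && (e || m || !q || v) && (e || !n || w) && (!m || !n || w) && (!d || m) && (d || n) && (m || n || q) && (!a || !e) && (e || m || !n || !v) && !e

Case d = True:
  (v) forces v = True.
  Clause (!d || !v) is falsified — contradiction.
Case d = False:
  Clause (d) is falsified — contradiction.
Both cases fail, so the formula is unsatisfiable.

Unsatisfiable — no assignment works.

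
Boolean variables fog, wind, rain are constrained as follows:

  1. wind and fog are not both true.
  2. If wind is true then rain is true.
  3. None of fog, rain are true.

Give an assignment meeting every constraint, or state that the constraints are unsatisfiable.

fog = False, wind = False, rain = False

  (1) wind=F, fog=F — not both ✓
  (2) wind=F ⇒ rain: vacuous ✓
  (3) {fog, rain}: 0 true — none ✓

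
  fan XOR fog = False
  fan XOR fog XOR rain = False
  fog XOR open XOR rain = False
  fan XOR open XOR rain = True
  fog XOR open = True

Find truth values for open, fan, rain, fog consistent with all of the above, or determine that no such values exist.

Adding constraints 1, 3, 4 mod 2: every variable appears an even number of times on the left, so the left side is 0.
But the right sides sum to 1 (mod 2). 0 ≠ 1 — the system is inconsistent.

The formula is unsatisfiable.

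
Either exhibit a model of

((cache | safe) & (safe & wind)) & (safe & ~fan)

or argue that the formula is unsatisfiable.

safe = True, cache = False, wind = True, fan = False

  (cache | safe) & (safe & wind) = True
    cache | safe = True
    safe & wind = True
  safe & ~fan = True
    ~fan = True
Both conjuncts True, so the formula holds.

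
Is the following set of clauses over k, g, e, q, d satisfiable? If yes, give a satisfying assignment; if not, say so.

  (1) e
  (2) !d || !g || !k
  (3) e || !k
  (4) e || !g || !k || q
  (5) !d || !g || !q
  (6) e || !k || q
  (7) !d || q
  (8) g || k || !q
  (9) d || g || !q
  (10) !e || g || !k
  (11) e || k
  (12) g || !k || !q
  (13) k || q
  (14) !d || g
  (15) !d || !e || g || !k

Unit clause (e) forces e = True.
Set k = True.
  then (!e || g || !k) forces g = True.
  then (!d || !g || !k) forces d = False.
Set q = False.
All clauses satisfied.

k = True; g = True; e = True; q = False; d = False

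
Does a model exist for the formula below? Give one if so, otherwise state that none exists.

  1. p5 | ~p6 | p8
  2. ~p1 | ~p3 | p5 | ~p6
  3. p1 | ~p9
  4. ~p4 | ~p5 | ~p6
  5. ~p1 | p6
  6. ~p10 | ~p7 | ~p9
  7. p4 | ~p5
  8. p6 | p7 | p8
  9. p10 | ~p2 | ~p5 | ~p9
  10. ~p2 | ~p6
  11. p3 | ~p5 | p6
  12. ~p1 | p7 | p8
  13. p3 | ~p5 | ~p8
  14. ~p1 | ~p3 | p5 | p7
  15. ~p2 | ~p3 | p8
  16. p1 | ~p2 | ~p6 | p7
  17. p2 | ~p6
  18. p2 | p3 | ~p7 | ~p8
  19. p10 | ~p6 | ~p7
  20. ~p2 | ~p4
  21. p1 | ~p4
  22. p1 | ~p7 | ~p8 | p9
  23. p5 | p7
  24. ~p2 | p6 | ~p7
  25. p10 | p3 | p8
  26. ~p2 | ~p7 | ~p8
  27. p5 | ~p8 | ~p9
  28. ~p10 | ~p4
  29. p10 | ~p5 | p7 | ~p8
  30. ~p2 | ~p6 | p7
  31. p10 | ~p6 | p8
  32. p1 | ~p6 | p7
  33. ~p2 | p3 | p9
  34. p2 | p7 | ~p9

p1 = False, p2 = False, p3 = True, p4 = False, p5 = False, p6 = False, p7 = True, p8 = False, p9 = False, p10 = True

Try p1 = True:
  (~p1 | p6) forces p6 = True.
  (~p2 | ~p6) forces p2 = False.
  clause (p2 | ~p6) is falsified — backtrack.
So p1 = False.
  then (p1 | ~p9) forces p9 = False.
  then (p1 | ~p4) forces p4 = False.
  then (p4 | ~p5) forces p5 = False.
  then (p5 | p7) forces p7 = True.
  then (p1 | ~p7 | ~p8 | p9) forces p8 = False.
  then (p5 | ~p6 | p8) forces p6 = False.
  then (~p2 | p6 | ~p7) forces p2 = False.
Set p3 = True.
Set p10 = True.
All clauses satisfied.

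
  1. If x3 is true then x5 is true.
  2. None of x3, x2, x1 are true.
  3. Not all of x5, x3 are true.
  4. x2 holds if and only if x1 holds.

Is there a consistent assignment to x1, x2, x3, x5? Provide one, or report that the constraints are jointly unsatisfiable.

x1 = False, x2 = False, x3 = False, x5 = True

  (1) x3=F ⇒ x5: vacuous ✓
  (2) {x3, x2, x1}: 0 true — none ✓
  (3) {x5, x3}: 1/2 true — not all ✓
  (4) x2=F, x1=F — same ✓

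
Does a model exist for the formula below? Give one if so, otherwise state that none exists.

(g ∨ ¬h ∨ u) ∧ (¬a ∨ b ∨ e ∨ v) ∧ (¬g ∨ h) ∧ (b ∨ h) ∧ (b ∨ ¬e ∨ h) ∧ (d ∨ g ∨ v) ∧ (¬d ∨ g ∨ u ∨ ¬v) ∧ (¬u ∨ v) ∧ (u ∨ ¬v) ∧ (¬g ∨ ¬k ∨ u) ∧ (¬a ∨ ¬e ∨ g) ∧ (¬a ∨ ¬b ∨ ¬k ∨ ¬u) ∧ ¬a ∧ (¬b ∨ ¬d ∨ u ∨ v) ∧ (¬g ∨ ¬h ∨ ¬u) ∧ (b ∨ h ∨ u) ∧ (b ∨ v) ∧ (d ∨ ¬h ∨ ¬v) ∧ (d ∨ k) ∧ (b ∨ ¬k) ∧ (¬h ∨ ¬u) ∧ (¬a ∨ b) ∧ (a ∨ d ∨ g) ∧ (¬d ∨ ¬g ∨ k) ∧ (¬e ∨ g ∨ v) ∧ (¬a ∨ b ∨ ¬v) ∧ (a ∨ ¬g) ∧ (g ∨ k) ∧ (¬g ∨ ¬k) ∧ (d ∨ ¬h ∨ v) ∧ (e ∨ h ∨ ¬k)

u = True, v = True, b = True, a = False, k = True, e = True, g = False, d = True, h = False

Unit clause (¬a) forces a = False.
In (a ∨ ¬g) only ¬g is left, so g = False.
In (g ∨ k) only k is left, so k = True.
In (b ∨ ¬k) only b is left, so b = True.
In (a ∨ d ∨ g) only d is left, so d = True.
Try u = False:
  (g ∨ ¬h ∨ u) forces h = False.
  (¬d ∨ g ∨ u ∨ ¬v) forces v = False.
  clause (¬b ∨ ¬d ∨ u ∨ v) is falsified — backtrack.
So u = True.
  then (¬u ∨ v) forces v = True.
  then (¬h ∨ ¬u) forces h = False.
  then (e ∨ h ∨ ¬k) forces e = True.
All clauses satisfied.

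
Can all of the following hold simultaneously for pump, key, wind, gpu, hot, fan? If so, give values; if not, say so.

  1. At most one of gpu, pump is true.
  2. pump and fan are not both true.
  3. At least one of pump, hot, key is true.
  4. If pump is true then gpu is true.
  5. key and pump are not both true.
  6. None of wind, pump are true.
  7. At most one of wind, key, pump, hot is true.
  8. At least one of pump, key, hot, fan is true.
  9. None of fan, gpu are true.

pump: False, key: True, wind: False, gpu: False, hot: False, fan: False

  (1) {gpu, pump}: 0 true — at most one ✓
  (2) pump=F, fan=F — not both ✓
  (3) {pump, hot, key}: 1 true — at least one ✓
  (4) pump=F ⇒ gpu: vacuous ✓
  (5) key=T, pump=F — not both ✓
  (6) {wind, pump}: 0 true — none ✓
  (7) {wind, key, pump, hot}: 1 true — at most one ✓
  (8) {pump, key, hot, fan}: 1 true — at least one ✓
  (9) {fan, gpu}: 0 true — none ✓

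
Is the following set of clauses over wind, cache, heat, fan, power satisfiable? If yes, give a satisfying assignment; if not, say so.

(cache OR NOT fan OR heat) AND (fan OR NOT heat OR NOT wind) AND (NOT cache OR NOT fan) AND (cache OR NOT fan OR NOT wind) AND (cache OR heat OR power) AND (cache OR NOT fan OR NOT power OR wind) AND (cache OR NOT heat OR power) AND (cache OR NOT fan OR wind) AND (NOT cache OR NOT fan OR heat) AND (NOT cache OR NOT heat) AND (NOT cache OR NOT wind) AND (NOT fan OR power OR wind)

wind: False; cache: False; heat: False; fan: False; power: True

Set wind = False.
Set cache = False.
  then (cache OR NOT fan OR wind) forces fan = False.
Set heat = False.
  then (cache OR heat OR power) forces power = True.
All clauses satisfied.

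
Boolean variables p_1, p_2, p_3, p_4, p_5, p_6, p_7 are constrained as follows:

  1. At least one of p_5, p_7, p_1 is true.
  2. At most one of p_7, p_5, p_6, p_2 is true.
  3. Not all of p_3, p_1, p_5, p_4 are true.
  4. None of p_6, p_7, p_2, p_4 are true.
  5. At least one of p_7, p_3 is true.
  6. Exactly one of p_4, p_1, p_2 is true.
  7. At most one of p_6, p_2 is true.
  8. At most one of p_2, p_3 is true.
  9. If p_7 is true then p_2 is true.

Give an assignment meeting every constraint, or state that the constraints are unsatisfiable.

p_1=T, p_2=F, p_3=T, p_4=F, p_5=T, p_6=F, p_7=F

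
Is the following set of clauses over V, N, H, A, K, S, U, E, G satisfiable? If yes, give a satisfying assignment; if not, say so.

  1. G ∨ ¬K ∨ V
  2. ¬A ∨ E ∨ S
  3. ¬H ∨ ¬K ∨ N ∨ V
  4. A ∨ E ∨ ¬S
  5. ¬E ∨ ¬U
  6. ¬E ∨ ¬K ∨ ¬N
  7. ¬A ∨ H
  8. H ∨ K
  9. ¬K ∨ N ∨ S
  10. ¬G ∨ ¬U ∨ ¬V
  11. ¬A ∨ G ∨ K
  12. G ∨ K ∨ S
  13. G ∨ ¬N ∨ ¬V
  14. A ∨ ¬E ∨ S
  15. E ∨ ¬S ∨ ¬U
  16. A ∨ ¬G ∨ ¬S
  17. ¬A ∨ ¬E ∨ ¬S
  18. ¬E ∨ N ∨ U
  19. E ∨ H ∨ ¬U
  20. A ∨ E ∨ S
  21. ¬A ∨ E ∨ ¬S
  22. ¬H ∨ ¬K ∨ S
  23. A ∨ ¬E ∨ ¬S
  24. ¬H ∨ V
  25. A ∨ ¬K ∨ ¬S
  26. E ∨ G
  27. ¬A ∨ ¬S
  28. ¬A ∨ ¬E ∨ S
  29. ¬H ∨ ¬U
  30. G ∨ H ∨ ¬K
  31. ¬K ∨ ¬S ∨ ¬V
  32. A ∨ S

Unsatisfiable — no assignment works.

Case S = True:
  (¬A ∨ ¬S) forces A = False.
  (A ∨ E ∨ ¬S) forces E = True.
  Clause (A ∨ ¬E ∨ ¬S) is falsified — contradiction.
Case S = False:
  (A ∨ S) forces A = True.
  (¬A ∨ E ∨ S) forces E = True.
  Clause (¬A ∨ ¬E ∨ S) is falsified — contradiction.
Both cases fail, so the formula is unsatisfiable.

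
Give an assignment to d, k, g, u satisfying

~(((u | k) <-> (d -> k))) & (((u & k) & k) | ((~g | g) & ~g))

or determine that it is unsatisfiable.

d = False; k = False; g = False; u = False

  ~(((u | k) <-> (d -> k))) = True
    (u | k) <-> (d -> k) = False
      u | k = False
      d -> k = True
  ((u & k) & k) | ((~g | g) & ~g) = True
    (u & k) & k = False
      u & k = False
    (~g | g) & ~g = True
      ~g | g = True
        ~g = True
      ~g = True
Both conjuncts True, so the formula holds.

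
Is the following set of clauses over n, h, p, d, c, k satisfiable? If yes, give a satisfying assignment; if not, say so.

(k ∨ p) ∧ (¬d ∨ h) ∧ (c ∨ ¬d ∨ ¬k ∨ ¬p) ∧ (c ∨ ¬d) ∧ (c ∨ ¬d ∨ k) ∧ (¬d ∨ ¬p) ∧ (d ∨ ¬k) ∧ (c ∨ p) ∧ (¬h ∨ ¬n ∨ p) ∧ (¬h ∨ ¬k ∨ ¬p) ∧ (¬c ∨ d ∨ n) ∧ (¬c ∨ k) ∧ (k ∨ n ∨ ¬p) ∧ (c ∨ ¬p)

n=F; h=T; p=F; d=T; c=T; k=T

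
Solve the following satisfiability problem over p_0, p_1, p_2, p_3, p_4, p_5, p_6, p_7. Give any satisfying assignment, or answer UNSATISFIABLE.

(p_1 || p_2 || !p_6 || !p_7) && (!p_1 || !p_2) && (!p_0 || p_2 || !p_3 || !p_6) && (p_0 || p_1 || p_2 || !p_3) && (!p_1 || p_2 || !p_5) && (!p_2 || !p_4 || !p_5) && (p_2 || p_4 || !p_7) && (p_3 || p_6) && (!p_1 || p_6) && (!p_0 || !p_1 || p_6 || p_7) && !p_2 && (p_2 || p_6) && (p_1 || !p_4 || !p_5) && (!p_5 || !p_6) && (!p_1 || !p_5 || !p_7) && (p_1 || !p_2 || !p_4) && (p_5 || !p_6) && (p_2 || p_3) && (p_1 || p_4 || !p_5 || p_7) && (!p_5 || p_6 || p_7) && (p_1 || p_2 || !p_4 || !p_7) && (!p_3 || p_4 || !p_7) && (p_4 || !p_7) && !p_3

Case p_2 = True:
  Clause (!p_2) is falsified — contradiction.
Case p_2 = False:
  (p_2 || p_6) forces p_6 = True.
  (!p_5 || !p_6) forces p_5 = False.
  Clause (p_5 || !p_6) is falsified — contradiction.
Both cases fail, so the formula is unsatisfiable.

UNSATISFIABLE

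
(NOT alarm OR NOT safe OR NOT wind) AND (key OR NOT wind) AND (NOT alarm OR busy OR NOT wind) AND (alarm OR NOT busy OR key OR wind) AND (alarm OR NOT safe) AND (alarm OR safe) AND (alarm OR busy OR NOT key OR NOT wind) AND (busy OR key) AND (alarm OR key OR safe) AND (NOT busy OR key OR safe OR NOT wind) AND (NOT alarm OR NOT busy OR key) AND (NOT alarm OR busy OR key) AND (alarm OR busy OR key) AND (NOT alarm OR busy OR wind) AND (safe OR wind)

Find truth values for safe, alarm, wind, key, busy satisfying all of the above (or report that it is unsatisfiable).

safe=F; alarm=T; wind=T; key=T; busy=T

Set safe = False.
  then (alarm OR safe) forces alarm = True.
  then (safe OR wind) forces wind = True.
  then (key OR NOT wind) forces key = True.
  then (NOT alarm OR busy OR NOT wind) forces busy = True.
All clauses satisfied.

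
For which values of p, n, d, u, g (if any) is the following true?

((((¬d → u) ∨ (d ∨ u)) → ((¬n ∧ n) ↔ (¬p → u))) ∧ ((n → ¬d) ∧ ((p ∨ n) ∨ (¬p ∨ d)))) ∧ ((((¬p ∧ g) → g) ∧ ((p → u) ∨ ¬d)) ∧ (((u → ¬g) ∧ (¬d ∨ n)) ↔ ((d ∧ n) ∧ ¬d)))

p = False; n = False; d = True; u = False; g = True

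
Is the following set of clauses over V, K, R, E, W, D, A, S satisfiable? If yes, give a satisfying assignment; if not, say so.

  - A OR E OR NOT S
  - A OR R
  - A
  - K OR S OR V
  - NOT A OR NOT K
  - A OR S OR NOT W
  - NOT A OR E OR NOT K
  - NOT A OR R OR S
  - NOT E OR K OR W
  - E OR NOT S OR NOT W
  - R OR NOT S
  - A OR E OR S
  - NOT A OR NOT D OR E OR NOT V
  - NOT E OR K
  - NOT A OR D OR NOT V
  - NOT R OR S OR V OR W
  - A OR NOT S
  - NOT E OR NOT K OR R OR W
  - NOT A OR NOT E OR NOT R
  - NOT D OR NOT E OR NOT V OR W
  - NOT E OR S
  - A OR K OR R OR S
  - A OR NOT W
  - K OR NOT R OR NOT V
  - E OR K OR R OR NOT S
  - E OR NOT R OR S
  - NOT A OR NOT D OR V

Unit clause (A) forces A = True.
In (NOT A OR NOT K) only NOT K is left, so K = False.
In (NOT E OR K) only NOT E is left, so E = False.
Try V = True:
  (NOT A OR NOT D OR E OR NOT V) forces D = False.
  clause (NOT A OR D OR NOT V) is falsified — backtrack.
So V = False.
  then (K OR S OR V) forces S = True.
  then (E OR NOT S OR NOT W) forces W = False.
  then (R OR NOT S) forces R = True.
  then (NOT A OR NOT D OR V) forces D = False.
All clauses satisfied.

V = False, K = False, R = True, E = False, W = False, D = False, A = True, S = True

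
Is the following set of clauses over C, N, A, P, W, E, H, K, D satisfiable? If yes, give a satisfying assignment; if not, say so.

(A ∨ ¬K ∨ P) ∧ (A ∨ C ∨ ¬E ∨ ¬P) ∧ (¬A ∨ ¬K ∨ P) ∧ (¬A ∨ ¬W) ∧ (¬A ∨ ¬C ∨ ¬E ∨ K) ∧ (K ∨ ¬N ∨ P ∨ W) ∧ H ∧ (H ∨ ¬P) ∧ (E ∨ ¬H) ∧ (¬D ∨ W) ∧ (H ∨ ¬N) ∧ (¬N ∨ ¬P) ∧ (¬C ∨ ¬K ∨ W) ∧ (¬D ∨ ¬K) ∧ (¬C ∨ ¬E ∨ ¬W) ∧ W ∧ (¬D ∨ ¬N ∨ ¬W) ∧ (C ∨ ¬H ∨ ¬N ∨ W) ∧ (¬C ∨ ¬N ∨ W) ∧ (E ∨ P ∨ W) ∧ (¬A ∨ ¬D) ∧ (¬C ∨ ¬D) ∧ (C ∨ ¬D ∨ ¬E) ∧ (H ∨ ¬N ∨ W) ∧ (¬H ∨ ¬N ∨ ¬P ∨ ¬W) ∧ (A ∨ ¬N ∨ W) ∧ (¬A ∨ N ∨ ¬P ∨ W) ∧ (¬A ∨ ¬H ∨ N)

Unit clause (H) forces H = True.
In (E ∨ ¬H) only E is left, so E = True.
Unit clause (W) forces W = True.
In (¬A ∨ ¬W) only ¬A is left, so A = False.
In (¬C ∨ ¬E ∨ ¬W) only ¬C is left, so C = False.
In (C ∨ ¬D ∨ ¬E) only ¬D is left, so D = False.
In (A ∨ C ∨ ¬E ∨ ¬P) only ¬P is left, so P = False.
In (A ∨ ¬K ∨ P) only ¬K is left, so K = False.
Set N = True.
All clauses satisfied.

C = False, N = True, A = False, P = False, W = True, E = True, H = True, K = False, D = False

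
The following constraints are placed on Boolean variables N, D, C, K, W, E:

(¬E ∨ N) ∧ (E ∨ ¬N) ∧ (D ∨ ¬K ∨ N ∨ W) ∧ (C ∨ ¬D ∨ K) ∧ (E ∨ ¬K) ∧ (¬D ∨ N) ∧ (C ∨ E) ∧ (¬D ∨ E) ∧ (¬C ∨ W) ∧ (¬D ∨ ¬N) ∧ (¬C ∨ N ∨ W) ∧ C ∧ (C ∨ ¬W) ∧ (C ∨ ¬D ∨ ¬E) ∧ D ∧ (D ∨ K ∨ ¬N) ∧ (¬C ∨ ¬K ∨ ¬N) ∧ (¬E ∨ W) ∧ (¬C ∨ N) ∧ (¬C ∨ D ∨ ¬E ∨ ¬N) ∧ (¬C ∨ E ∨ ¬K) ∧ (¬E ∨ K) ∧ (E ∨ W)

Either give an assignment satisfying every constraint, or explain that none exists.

Case D = True:
  (¬D ∨ N) forces N = True.
  Clause (¬D ∨ ¬N) is falsified — contradiction.
Case D = False:
  Clause (D) is falsified — contradiction.
Both cases fail, so the formula is unsatisfiable.

UNSATISFIABLE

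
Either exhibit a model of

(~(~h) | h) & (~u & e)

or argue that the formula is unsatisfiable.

e = True; h = True; u = False

  ~(~h) | h = True
    ~(~h) = True
      ~h = False
  ~u & e = True
    ~u = True
Both conjuncts True, so the formula holds.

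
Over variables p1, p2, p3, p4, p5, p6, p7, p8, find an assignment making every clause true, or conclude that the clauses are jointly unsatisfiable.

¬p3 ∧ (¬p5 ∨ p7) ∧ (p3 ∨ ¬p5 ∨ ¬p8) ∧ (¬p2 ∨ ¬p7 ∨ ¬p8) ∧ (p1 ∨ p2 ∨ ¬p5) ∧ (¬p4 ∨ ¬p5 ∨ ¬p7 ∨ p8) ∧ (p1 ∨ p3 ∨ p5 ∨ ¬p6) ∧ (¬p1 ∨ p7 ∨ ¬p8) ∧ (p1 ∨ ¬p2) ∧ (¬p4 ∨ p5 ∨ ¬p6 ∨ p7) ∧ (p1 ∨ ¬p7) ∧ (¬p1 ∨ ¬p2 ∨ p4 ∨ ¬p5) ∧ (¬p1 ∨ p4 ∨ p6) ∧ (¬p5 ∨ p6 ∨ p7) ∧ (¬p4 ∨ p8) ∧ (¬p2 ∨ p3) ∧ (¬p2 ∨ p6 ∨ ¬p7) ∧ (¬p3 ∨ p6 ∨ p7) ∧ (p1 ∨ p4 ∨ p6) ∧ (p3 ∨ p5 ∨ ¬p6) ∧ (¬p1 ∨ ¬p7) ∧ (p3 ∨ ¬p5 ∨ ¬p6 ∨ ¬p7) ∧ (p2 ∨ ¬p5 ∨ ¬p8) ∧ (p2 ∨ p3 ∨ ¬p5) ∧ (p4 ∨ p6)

Unit clause (¬p3) forces p3 = False.
In (¬p2 ∨ p3) only ¬p2 is left, so p2 = False.
In (p2 ∨ p3 ∨ ¬p5) only ¬p5 is left, so p5 = False.
In (p3 ∨ p5 ∨ ¬p6) only ¬p6 is left, so p6 = False.
In (p4 ∨ p6) only p4 is left, so p4 = True.
In (¬p4 ∨ p8) only p8 is left, so p8 = True.
Try p1 = True:
  (¬p1 ∨ p7 ∨ ¬p8) forces p7 = True.
  clause (¬p1 ∨ ¬p7) is falsified — backtrack.
So p1 = False.
  then (p1 ∨ ¬p7) forces p7 = False.
All clauses satisfied.

p1=F, p2=F, p3=F, p4=T, p5=F, p6=F, p7=F, p8=T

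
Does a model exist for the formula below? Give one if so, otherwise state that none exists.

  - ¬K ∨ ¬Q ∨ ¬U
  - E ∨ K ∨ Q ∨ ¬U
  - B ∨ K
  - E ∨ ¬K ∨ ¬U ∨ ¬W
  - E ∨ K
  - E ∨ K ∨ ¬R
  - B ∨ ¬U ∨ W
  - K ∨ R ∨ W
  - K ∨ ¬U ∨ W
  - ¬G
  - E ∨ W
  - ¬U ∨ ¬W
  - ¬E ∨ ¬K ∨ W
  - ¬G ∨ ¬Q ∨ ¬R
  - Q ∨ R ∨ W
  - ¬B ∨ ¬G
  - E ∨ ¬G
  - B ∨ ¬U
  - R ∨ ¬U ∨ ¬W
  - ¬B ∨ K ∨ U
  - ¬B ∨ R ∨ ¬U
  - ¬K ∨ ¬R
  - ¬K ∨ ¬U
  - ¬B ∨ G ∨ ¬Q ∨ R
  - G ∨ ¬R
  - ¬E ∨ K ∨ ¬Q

Unit clause (¬G) forces G = False.
In (G ∨ ¬R) only ¬R is left, so R = False.
Set Q = False.
  then (Q ∨ R ∨ W) forces W = True.
  then (R ∨ ¬U ∨ ¬W) forces U = False.
Set K = True.
Set E = False.
Set B = False.
All clauses satisfied.

Q = False, R = False, W = True, K = True, E = False, G = False, B = False, U = False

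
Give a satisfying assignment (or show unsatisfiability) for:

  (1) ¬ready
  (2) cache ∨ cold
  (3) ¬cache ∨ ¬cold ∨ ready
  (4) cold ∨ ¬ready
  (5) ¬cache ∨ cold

Unit clause (¬ready) forces ready = False.
Try cold = False:
  (cache ∨ cold) forces cache = True.
  clause (¬cache ∨ cold) is falsified — backtrack.
So cold = True.
  then (¬cache ∨ ¬cold ∨ ready) forces cache = False.
Check each clause:
  (¬ready): ¬ready holds.
  (cache ∨ cold): cold holds.
  (¬cache ∨ ¬cold ∨ ready): ¬cache holds.
  (cold ∨ ¬ready): cold holds.
  (¬cache ∨ cold): ¬cache holds.
All clauses satisfied.

cold: True, cache: False, ready: False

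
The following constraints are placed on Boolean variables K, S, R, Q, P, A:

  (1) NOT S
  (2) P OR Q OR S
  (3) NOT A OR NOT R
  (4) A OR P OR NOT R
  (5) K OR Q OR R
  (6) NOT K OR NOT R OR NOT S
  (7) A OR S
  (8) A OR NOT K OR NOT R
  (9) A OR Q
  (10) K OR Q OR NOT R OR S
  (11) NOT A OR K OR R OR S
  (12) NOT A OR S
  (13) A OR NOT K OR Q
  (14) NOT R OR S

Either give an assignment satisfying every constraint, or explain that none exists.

Unsatisfiable — no assignment works.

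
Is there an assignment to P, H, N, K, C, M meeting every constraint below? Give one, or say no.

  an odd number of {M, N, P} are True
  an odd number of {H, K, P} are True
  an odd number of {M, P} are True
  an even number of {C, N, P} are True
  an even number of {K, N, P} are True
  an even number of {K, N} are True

P = False; H = True; N = False; K = False; C = False; M = True

{M, N, P}: 1 true → odd ✓
{H, K, P}: 1 true → odd ✓
{M, P}: 1 true → odd ✓
{C, N, P}: 0 true → even ✓
{K, N, P}: 0 true → even ✓
{K, N}: 0 true → even ✓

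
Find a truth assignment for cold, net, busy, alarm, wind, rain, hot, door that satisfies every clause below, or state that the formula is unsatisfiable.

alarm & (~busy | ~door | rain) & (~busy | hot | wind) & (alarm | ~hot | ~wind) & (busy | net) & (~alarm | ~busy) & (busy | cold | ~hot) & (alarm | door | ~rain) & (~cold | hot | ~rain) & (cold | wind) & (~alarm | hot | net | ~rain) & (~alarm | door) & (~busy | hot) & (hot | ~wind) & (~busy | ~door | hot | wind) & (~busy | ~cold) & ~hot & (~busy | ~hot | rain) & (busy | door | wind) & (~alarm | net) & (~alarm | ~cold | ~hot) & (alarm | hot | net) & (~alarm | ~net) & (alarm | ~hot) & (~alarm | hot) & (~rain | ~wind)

The formula is unsatisfiable.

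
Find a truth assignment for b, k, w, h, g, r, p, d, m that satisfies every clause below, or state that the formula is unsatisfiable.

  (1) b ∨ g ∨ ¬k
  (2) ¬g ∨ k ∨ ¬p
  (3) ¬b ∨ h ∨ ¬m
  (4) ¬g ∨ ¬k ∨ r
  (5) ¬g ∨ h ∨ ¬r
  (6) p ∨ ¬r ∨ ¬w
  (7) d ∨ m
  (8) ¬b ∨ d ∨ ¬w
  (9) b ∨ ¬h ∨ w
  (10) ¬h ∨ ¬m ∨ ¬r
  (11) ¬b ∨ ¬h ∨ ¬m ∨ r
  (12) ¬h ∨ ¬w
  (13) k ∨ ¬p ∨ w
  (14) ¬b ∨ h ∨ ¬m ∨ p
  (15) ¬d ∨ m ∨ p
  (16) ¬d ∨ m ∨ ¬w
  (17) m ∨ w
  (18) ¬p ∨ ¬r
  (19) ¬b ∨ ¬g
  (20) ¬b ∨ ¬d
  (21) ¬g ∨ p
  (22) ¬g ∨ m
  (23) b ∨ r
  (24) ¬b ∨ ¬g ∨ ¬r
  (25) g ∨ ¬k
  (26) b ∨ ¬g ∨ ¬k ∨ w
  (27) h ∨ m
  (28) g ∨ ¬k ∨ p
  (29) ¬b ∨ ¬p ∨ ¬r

b: False, k: False, w: False, h: False, g: False, r: True, p: False, d: False, m: True

Set b = False.
  then (b ∨ r) forces r = True.
  then (¬p ∨ ¬r) forces p = False.
  then (¬g ∨ p) forces g = False.
  then (g ∨ ¬k) forces k = False.
  then (p ∨ ¬r ∨ ¬w) forces w = False.
  then (b ∨ ¬h ∨ w) forces h = False.
  then (m ∨ w) forces m = True.
Set d = False.
All clauses satisfied.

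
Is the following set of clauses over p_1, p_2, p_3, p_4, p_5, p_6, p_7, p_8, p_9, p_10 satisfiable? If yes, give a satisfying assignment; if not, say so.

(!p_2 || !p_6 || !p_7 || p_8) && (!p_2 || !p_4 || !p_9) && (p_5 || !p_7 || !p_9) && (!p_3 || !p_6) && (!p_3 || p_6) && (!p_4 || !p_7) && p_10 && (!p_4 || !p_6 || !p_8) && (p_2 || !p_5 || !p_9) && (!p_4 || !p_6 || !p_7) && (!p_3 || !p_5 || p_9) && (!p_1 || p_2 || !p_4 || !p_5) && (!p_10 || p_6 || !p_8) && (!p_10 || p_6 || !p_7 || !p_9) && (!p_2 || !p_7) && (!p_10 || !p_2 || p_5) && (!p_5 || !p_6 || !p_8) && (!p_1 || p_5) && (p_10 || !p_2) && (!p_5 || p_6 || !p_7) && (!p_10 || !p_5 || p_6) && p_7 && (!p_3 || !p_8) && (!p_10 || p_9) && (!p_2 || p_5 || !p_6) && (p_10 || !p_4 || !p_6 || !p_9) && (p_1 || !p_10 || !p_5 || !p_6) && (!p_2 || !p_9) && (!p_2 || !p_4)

The formula is unsatisfiable.

Case p_7 = True:
  (!p_4 || !p_7) forces p_4 = False.
  (p_10) forces p_10 = True.
  (!p_2 || !p_7) forces p_2 = False.
  (!p_10 || p_9) forces p_9 = True.
  (p_5 || !p_7 || !p_9) forces p_5 = True.
  Clause (p_2 || !p_5 || !p_9) is falsified — contradiction.
Case p_7 = False:
  Clause (p_7) is falsified — contradiction.
Both cases fail, so the formula is unsatisfiable.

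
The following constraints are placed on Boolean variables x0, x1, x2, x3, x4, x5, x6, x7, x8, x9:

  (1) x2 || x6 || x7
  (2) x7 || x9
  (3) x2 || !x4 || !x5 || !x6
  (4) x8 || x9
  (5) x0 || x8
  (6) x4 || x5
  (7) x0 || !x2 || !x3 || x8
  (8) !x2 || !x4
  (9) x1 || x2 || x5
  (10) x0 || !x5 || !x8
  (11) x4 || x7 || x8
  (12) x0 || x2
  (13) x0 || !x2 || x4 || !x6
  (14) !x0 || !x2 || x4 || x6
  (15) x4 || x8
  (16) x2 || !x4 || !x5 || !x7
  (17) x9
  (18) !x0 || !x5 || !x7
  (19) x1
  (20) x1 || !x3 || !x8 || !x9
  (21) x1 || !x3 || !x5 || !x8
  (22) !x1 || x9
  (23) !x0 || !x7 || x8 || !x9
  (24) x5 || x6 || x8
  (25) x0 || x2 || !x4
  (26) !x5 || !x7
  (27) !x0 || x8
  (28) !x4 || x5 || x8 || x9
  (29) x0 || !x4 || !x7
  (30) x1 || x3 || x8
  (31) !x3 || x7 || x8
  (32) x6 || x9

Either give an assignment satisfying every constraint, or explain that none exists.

x0=T, x1=T, x2=T, x3=F, x4=F, x5=T, x6=T, x7=F, x8=T, x9=T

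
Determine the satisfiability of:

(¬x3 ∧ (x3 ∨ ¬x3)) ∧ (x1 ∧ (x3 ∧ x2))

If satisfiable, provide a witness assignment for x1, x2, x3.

Case x3 = True: the conjunct ¬x3 is False.
Case x3 = False: the conjunct x3 is False.
Both cases fail — unsatisfiable.

The formula is unsatisfiable.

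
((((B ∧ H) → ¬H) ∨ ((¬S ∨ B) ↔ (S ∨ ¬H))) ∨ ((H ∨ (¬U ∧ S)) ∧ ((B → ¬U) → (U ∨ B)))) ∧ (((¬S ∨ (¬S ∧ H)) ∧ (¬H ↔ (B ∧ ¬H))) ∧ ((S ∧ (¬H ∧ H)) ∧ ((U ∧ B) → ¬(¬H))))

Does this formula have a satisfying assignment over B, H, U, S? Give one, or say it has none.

UNSATISFIABLE

Case H = True: the conjunct ¬H is False.
Case H = False: the conjunct H is False.
Both cases fail — unsatisfiable.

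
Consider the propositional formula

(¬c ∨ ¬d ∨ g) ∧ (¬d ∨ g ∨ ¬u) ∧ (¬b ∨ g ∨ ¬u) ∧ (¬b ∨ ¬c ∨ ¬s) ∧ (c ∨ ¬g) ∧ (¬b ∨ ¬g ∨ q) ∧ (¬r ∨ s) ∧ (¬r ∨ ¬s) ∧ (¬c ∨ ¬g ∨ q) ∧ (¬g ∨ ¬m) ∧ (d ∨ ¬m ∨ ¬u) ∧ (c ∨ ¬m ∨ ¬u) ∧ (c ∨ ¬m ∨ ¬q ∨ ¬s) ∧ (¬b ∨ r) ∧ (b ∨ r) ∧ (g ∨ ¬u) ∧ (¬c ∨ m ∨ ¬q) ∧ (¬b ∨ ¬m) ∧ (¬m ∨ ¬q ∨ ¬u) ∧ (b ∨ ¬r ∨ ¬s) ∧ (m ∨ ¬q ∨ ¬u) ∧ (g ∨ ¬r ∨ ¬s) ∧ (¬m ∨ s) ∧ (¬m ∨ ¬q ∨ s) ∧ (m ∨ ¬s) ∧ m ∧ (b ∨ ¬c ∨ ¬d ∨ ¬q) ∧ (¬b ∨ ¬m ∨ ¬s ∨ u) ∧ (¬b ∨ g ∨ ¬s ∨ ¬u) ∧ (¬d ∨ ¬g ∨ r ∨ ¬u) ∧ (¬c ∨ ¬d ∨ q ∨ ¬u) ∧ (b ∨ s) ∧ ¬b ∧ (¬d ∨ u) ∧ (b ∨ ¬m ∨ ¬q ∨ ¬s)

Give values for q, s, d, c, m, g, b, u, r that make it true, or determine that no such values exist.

No satisfying assignment exists.

Case b = True:
  Clause (¬b) is falsified — contradiction.
Case b = False:
  (b ∨ r) forces r = True.
  (¬r ∨ s) forces s = True.
  Clause (¬r ∨ ¬s) is falsified — contradiction.
Both cases fail, so the formula is unsatisfiable.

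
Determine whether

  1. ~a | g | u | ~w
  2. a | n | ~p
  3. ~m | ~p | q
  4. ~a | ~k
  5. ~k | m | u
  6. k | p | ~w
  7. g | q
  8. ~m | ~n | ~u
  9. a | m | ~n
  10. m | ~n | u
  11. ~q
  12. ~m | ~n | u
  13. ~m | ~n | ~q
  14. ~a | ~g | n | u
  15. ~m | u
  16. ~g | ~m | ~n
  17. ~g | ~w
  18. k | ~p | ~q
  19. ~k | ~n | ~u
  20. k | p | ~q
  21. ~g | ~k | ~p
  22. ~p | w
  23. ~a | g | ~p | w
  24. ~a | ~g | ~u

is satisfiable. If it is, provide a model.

u=T, w=F, q=F, a=F, k=T, p=F, m=T, g=T, n=F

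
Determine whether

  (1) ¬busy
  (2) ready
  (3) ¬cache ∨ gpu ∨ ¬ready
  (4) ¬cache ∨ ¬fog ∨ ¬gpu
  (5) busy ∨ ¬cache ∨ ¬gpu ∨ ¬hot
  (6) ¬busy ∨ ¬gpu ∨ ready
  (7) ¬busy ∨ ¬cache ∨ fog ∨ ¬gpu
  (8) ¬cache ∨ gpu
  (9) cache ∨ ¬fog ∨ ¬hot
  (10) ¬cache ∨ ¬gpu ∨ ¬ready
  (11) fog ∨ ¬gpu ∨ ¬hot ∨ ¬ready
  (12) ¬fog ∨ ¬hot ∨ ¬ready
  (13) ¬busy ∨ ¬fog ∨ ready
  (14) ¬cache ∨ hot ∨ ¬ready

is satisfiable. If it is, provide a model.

gpu = True, fog = True, busy = False, hot = False, cache = False, ready = True

Unit clause (¬busy) forces busy = False.
Unit clause (ready) forces ready = True.
Set gpu = True.
  then (¬cache ∨ ¬gpu ∨ ¬ready) forces cache = False.
Set fog = True.
  then (cache ∨ ¬fog ∨ ¬hot) forces hot = False.
All clauses satisfied.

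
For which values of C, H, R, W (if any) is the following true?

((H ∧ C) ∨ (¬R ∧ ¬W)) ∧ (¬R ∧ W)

C: True; H: True; R: False; W: True

  (H ∧ C) ∨ (¬R ∧ ¬W) = True
    H ∧ C = True
    ¬R ∧ ¬W = False
      ¬R = True
      ¬W = False
  ¬R ∧ W = True
    ¬R = True
Both conjuncts True, so the formula holds.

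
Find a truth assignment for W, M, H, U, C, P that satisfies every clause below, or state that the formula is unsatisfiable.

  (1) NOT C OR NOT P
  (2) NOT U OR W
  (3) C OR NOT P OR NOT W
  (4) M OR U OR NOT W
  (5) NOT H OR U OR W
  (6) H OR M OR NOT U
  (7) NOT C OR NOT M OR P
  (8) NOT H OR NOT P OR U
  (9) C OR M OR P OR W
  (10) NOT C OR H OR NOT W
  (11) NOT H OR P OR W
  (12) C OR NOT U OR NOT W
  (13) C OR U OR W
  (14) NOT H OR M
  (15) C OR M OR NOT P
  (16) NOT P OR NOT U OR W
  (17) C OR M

Set W = False.
  then (NOT U OR W) forces U = False.
  then (NOT H OR U OR W) forces H = False.
  then (C OR U OR W) forces C = True.
  then (NOT C OR NOT P) forces P = False.
  then (NOT C OR NOT M OR P) forces M = False.
All clauses satisfied.

W = False; M = False; H = False; U = False; C = True; P = False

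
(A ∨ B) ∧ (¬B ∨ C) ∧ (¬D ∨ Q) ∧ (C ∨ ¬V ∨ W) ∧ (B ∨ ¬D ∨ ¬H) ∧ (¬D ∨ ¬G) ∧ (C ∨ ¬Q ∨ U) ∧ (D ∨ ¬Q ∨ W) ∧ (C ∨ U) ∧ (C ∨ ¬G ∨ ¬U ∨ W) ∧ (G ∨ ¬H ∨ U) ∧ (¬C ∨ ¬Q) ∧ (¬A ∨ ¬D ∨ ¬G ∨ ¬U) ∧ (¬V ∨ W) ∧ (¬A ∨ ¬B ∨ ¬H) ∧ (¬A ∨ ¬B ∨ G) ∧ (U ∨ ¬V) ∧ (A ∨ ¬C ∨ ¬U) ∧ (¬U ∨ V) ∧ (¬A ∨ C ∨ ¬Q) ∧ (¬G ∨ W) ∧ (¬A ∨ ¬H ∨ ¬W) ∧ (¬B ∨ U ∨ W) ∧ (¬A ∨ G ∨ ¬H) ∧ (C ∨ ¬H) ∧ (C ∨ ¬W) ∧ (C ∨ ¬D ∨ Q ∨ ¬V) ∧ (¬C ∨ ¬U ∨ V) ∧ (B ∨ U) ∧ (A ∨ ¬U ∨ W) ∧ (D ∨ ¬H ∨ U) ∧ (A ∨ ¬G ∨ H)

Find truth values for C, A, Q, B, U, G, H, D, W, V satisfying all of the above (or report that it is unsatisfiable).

C=T, A=T, Q=F, B=T, U=F, G=T, H=F, D=F, W=T, V=F

Set C = True.
  then (¬C ∨ ¬Q) forces Q = False.
  then (¬D ∨ Q) forces D = False.
Set A = True.
Set B = True.
  then (¬A ∨ ¬B ∨ ¬H) forces H = False.
  then (¬A ∨ ¬B ∨ G) forces G = True.
  then (¬G ∨ W) forces W = True.
Set U = False.
  then (U ∨ ¬V) forces V = False.
All clauses satisfied.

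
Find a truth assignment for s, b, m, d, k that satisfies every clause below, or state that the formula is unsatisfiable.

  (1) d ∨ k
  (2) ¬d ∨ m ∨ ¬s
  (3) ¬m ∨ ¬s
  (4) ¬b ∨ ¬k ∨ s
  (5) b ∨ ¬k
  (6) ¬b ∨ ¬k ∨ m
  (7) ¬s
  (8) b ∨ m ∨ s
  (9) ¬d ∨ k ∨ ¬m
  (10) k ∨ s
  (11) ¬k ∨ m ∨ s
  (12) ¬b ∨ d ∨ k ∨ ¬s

Unsatisfiable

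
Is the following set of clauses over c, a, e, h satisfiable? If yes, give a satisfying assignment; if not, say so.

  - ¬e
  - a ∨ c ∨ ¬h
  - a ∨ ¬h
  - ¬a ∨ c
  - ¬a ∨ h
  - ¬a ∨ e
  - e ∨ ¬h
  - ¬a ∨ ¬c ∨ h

c: True; a: False; e: False; h: False

Unit clause (¬e) forces e = False.
In (¬a ∨ e) only ¬a is left, so a = False.
In (e ∨ ¬h) only ¬h is left, so h = False.
Set c = True.
Check each clause:
  (¬e): ¬e holds.
  (a ∨ c ∨ ¬h): c holds.
  (a ∨ ¬h): ¬h holds.
  (¬a ∨ c): ¬a holds.
  (¬a ∨ h): ¬a holds.
  (¬a ∨ e): ¬a holds.
  (e ∨ ¬h): ¬h holds.
  (¬a ∨ ¬c ∨ h): ¬a holds.
All clauses satisfied.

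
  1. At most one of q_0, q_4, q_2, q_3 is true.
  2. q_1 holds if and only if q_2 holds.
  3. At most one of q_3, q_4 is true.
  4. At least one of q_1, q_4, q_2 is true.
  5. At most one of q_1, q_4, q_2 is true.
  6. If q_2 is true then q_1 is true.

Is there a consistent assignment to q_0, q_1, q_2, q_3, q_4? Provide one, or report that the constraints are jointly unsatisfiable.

q_0 = False, q_1 = False, q_2 = False, q_3 = False, q_4 = True

  (1) {q_0, q_4, q_2, q_3}: 1 true — at most one ✓
  (2) q_1=F, q_2=F — same ✓
  (3) {q_3, q_4}: 1 true — at most one ✓
  (4) {q_1, q_4, q_2}: 1 true — at least one ✓
  (5) {q_1, q_4, q_2}: 1 true — at most one ✓
  (6) q_2=F ⇒ q_1: vacuous ✓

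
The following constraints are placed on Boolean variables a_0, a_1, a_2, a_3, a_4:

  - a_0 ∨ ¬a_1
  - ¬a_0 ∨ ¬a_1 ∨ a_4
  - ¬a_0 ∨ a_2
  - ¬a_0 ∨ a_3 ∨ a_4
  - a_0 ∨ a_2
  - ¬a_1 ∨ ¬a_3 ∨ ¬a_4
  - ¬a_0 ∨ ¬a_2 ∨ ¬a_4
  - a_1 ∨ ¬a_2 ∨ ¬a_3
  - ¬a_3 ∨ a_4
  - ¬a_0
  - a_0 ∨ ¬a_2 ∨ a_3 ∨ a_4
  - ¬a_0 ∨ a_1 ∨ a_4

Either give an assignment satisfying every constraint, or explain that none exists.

a_0=F; a_1=F; a_2=T; a_3=F; a_4=T

Unit clause (¬a_0) forces a_0 = False.
In (a_0 ∨ ¬a_1) only ¬a_1 is left, so a_1 = False.
In (a_0 ∨ a_2) only a_2 is left, so a_2 = True.
In (a_1 ∨ ¬a_2 ∨ ¬a_3) only ¬a_3 is left, so a_3 = False.
In (a_0 ∨ ¬a_2 ∨ a_3 ∨ a_4) only a_4 is left, so a_4 = True.
All clauses satisfied.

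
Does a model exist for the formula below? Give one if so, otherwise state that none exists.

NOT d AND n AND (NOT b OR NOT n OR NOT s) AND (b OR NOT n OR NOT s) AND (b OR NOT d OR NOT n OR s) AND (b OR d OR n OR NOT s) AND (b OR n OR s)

d = False; b = False; s = False; n = True

Unit clause (NOT d) forces d = False.
Unit clause (n) forces n = True.
Set b = False.
  then (b OR NOT n OR NOT s) forces s = False.
Check each clause:
  (NOT d): NOT d holds.
  (n): n holds.
  (NOT b OR NOT n OR NOT s): NOT b holds.
  (b OR NOT n OR NOT s): NOT s holds.
  (b OR NOT d OR NOT n OR s): NOT d holds.
  (b OR d OR n OR NOT s): n holds.
  (b OR n OR s): n holds.
All clauses satisfied.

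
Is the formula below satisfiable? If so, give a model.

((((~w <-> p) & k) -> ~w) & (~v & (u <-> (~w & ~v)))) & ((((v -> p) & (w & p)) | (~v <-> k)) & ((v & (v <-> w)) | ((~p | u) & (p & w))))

Case v = True: the conjunct ~v is False.
Case v = False: the formula simplifies to ((((~w <-> p) & k) -> ~w) & (u <-> ~w)) & (((w & p) | k) & ((~p | u) & (p & w))).
  w = True: simplifies to (~((~p & k)) & ~u) & ((p | k) & ((~p | u) & p)).
    p = True: simplifies to ~u & u.
      u = True: the conjunct ~u is False.
      u = False: the conjunct u is False.
    p = False: the conjunct p is False.
  w = False: the conjunct w is False.
Both cases fail — unsatisfiable.

UNSATISFIABLE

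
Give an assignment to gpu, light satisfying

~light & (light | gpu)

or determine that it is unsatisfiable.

gpu = True; light = False

  ~light = True
  light | gpu = True
Both conjuncts True, so the formula holds.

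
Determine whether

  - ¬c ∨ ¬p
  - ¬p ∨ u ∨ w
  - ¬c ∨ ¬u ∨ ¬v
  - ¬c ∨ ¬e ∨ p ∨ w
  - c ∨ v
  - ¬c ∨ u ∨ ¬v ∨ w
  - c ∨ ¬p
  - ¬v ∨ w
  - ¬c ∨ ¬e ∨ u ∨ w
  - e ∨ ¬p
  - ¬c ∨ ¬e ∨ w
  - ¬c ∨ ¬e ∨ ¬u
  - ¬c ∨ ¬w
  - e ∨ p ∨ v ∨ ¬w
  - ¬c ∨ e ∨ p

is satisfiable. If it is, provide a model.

w: True, c: False, u: False, v: True, e: False, p: False

Set w = True.
  then (¬c ∨ ¬w) forces c = False.
  then (c ∨ v) forces v = True.
  then (c ∨ ¬p) forces p = False.
Set u = False.
Set e = False.
All clauses satisfied.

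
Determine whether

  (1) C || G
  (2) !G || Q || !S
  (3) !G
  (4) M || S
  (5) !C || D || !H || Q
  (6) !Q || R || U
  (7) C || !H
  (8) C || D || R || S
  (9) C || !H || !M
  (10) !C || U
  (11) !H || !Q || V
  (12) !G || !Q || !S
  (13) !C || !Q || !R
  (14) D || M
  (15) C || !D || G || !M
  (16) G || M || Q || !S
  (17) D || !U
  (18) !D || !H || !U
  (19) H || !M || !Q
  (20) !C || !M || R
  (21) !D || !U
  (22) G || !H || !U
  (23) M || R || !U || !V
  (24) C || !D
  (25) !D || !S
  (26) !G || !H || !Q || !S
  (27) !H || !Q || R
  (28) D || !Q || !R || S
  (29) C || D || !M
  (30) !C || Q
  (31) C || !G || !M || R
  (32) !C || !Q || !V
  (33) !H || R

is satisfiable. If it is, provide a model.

Case G = True:
  Clause (!G) is falsified — contradiction.
Case G = False:
  (C || G) forces C = True.
  (!C || U) forces U = True.
  (D || !U) forces D = True.
  Clause (!D || !U) is falsified — contradiction.
Both cases fail, so the formula is unsatisfiable.

UNSATISFIABLE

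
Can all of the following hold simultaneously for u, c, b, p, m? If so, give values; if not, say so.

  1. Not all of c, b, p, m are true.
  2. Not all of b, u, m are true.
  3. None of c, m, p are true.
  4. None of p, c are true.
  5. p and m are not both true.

u: True; c: False; b: False; p: False; m: False

  (1) {c, b, p, m}: 0/4 true — not all ✓
  (2) {b, u, m}: 1/3 true — not all ✓
  (3) {c, m, p}: 0 true — none ✓
  (4) {p, c}: 0 true — none ✓
  (5) p=F, m=F — not both ✓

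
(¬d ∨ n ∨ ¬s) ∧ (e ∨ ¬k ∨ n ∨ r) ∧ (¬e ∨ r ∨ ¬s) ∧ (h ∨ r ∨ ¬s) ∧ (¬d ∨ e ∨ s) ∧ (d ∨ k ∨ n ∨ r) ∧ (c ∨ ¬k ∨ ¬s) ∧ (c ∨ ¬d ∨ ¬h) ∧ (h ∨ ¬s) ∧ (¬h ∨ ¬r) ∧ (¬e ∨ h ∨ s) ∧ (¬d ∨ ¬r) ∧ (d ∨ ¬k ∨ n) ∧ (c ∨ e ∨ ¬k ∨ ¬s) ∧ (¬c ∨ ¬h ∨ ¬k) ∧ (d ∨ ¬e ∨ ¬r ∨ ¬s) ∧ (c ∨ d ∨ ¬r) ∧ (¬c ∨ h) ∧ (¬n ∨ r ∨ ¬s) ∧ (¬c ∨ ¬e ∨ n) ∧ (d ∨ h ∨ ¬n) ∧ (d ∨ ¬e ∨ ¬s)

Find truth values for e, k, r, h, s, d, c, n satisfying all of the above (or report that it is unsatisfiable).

e=F, k=F, r=F, h=T, s=F, d=F, c=F, n=T

Set e = False.
Set k = False.
Try r = True:
  (¬h ∨ ¬r) forces h = False.
  (h ∨ ¬s) forces s = False.
  (¬d ∨ e ∨ s) forces d = False.
  (c ∨ d ∨ ¬r) forces c = True.
  clause (¬c ∨ h) is falsified — backtrack.
So r = False.
Try h = False:
  (h ∨ r ∨ ¬s) forces s = False.
  (¬d ∨ e ∨ s) forces d = False.
  (d ∨ k ∨ n ∨ r) forces n = True.
  clause (d ∨ h ∨ ¬n) is falsified — backtrack.
So h = True.
Try s = True:
  (¬n ∨ r ∨ ¬s) forces n = False.
  (¬d ∨ n ∨ ¬s) forces d = False.
  clause (d ∨ k ∨ n ∨ r) is falsified — backtrack.
So s = False.
  then (¬d ∨ e ∨ s) forces d = False.
  then (d ∨ k ∨ n ∨ r) forces n = True.
Set c = False.
All clauses satisfied.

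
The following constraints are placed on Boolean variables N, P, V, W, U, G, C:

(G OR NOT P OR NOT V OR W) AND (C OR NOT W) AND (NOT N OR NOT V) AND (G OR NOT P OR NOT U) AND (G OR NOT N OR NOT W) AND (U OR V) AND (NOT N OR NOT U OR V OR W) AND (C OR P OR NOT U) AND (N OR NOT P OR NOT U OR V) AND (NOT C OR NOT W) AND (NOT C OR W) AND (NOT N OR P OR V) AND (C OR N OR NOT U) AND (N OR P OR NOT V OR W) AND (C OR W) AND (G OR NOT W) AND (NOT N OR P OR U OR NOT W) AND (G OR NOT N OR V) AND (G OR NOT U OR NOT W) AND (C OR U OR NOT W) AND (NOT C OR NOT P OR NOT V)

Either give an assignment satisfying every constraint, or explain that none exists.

Case W = True:
  (C OR NOT W) forces C = True.
  Clause (NOT C OR NOT W) is falsified — contradiction.
Case W = False:
  (NOT C OR W) forces C = False.
  Clause (C OR W) is falsified — contradiction.
Both cases fail, so the formula is unsatisfiable.

UNSATISFIABLE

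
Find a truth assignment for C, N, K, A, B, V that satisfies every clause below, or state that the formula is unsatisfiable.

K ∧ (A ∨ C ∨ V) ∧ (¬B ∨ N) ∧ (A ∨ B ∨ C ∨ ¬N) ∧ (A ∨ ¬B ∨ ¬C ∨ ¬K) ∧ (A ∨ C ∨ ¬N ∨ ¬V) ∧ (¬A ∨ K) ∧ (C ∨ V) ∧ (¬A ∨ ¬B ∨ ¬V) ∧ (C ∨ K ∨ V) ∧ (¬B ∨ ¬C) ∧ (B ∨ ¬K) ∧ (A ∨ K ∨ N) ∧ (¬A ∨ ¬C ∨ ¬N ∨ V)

No satisfying assignment exists.

Case K = True:
  (B ∨ ¬K) forces B = True.
  (¬B ∨ N) forces N = True.
  (¬B ∨ ¬C) forces C = False.
  (C ∨ V) forces V = True.
  (A ∨ C ∨ ¬N ∨ ¬V) forces A = True.
  Clause (¬A ∨ ¬B ∨ ¬V) is falsified — contradiction.
Case K = False:
  Clause (K) is falsified — contradiction.
Both cases fail, so the formula is unsatisfiable.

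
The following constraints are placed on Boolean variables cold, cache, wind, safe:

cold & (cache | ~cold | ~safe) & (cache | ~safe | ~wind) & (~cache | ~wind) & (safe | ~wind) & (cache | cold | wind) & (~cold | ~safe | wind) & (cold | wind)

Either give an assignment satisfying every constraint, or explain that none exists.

Unit clause (cold) forces cold = True.
Set cache = False.
  then (cache | ~cold | ~safe) forces safe = False.
  then (safe | ~wind) forces wind = False.
Check each clause:
  (cold): cold holds.
  (cache | ~cold | ~safe): ~safe holds.
  (cache | ~safe | ~wind): ~safe holds.
  (~cache | ~wind): ~cache holds.
  (safe | ~wind): ~wind holds.
  (cache | cold | wind): cold holds.
  (~cold | ~safe | wind): ~safe holds.
  (cold | wind): cold holds.
All clauses satisfied.

cold = True, cache = False, wind = False, safe = False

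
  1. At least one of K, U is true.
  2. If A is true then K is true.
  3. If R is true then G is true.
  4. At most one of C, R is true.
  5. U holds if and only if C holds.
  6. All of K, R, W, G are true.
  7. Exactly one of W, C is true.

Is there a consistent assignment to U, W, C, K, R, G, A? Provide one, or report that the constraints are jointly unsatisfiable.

U=F, W=T, C=F, K=T, R=T, G=T, A=T

  (1) {K, U}: 1 true — at least one ✓
  (2) A=T ⇒ K: T ✓
  (3) R=T ⇒ G: T ✓
  (4) {C, R}: 1 true — at most one ✓
  (5) U=F, C=F — same ✓
  (6) {K, R, W, G}: all 4 true ✓
  (7) {W, C}: 1 true — exactly one ✓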